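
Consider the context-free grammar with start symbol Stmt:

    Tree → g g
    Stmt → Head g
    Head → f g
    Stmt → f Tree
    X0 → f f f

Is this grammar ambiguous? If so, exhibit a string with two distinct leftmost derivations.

Ambiguous

Witness: f g g

Derivation 1: Stmt ⇒ Head g ⇒ f g g
Derivation 2: Stmt ⇒ f Tree ⇒ f g g

Two distinct leftmost derivations for the same string.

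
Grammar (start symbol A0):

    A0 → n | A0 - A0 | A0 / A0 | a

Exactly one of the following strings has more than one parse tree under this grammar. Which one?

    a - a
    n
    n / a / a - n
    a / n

n / a / a - n

a - a: 1 tree
n: 1 tree
n / a / a - n: 5 trees
a / n: 1 tree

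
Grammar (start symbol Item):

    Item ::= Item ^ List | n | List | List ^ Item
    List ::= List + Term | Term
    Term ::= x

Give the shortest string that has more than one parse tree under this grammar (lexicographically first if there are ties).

x ^ x

length 1: no string has ≥2 trees
length 3: x ^ x has 2 parse trees

Two derivations of x ^ x:
  Item ⇒ Item ^ List ⇒ List ^ List ⇒ Term ^ List ⇒ x ^ List ⇒ x ^ Term ⇒ x ^ x
  Item ⇒ List ^ Item ⇒ Term ^ Item ⇒ x ^ Item ⇒ x ^ List ⇒ x ^ Term ⇒ x ^ x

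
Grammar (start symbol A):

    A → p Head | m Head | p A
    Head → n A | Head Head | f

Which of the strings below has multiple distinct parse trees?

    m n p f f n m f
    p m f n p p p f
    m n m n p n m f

m n p f f n m f

m n p f f n m f: 5 trees
p m f n p p p f: 1 tree
m n m n p n m f: 1 tree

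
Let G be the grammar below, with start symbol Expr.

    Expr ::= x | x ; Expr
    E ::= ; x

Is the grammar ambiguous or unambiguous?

Unambiguous

(E is unreachable from Expr, so its rules don't affect L(Expr).) Right-recursive list with a separator: after each atom, whether the separator follows determines the rule. One parse per string.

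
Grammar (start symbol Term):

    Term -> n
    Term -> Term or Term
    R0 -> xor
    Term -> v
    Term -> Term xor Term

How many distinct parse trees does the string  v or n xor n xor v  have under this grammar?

Parse trees for v or n xor n xor v:
  [Term [Term v] or [Term [Term n] xor [Term [Term n] xor [Term v]]]]
  [Term [Term v] or [Term [Term [Term n] xor [Term n]] xor [Term v]]]
  [Term [Term [Term v] or [Term n]] xor [Term [Term n] xor [Term v]]]
  [Term [Term [Term v] or [Term [Term n] xor [Term n]]] xor [Term v]]
  [Term [Term [Term [Term v] or [Term n]] xor [Term n]] xor [Term v]]

5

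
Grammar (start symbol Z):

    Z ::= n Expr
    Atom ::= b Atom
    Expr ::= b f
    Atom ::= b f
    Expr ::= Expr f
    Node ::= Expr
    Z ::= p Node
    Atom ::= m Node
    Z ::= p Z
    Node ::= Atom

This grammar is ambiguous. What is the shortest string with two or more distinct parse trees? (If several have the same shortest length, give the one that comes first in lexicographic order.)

length 3: p b f has 2 parse trees

Two derivations of p b f:
  Z ⇒ p Node ⇒ p Expr ⇒ p b f
  Z ⇒ p Node ⇒ p Atom ⇒ p b f

p b f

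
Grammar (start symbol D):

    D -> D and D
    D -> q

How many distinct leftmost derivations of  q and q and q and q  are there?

Parse trees for q and q and q and q:
  [D [D q] and [D [D q] and [D [D q] and [D q]]]]
  [D [D q] and [D [D [D q] and [D q]] and [D q]]]
  [D [D [D q] and [D q]] and [D [D q] and [D q]]]
  [D [D [D q] and [D [D q] and [D q]]] and [D q]]
  [D [D [D [D q] and [D q]] and [D q]] and [D q]]

5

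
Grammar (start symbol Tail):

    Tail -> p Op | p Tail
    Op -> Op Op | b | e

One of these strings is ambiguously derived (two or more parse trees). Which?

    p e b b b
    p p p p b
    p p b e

p e b b b

p e b b b: 5 trees
p p p p b: 1 tree
p p b e: 1 tree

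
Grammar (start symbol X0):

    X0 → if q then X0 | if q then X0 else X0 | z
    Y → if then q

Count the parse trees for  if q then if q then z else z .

Parse trees for if q then if q then z else z:
  [X0 if q then [X0 if q then [X0 z] else [X0 z]]]
  [X0 if q then [X0 if q then [X0 z]] else [X0 z]]

2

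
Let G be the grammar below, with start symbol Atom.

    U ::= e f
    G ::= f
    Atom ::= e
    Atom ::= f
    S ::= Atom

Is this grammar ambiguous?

Unambiguous

(S, U, G are unreachable from Atom, so their rules don't affect L(Atom).) Each reachable nonterminal has at most one production per leading terminal, and all productions are right-linear; the derivation is determined token-by-token.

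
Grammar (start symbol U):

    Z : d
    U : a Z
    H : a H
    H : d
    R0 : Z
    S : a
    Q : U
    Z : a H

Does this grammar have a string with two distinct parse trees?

(S, R0, Q are unreachable from U, so their rules don't affect L(U).) Each reachable nonterminal has at most one production per leading terminal, and all productions are right-linear; the derivation is determined token-by-token.

Unambiguous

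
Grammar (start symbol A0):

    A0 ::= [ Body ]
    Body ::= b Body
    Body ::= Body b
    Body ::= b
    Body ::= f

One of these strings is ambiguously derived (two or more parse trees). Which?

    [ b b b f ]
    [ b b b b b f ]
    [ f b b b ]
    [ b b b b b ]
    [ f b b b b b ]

[ b b b b b ]

[ b b b f ]: 1 tree
[ b b b b b f ]: 1 tree
[ f b b b ]: 1 tree
[ b b b b b ]: 16 trees
[ f b b b b b ]: 1 tree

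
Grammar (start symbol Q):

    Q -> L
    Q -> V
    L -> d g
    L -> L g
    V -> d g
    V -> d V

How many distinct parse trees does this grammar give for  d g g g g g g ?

1

Parse trees for d g g g g g g:
  [Q [L [L [L [L [L [L d g] g] g] g] g] g]]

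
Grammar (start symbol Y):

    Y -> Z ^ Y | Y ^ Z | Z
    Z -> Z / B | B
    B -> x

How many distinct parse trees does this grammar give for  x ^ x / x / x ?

Parse trees for x ^ x / x / x:
  [Y [Z [B x]] ^ [Y [Z [Z [Z [B x]] / [B x]] / [B x]]]]
  [Y [Y [Z [B x]]] ^ [Z [Z [Z [B x]] / [B x]] / [B x]]]

2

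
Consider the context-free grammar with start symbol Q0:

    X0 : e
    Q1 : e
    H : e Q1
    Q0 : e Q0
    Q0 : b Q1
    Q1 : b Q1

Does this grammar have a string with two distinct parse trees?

Only Q0, Q1 are reachable from Q0; ignoring the rest: Each reachable nonterminal has at most one production per leading terminal, and all productions are right-linear; the derivation is determined token-by-token.

Unambiguous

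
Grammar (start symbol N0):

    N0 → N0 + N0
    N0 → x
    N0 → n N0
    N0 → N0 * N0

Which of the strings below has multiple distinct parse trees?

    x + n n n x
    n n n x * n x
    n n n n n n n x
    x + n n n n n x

x + n n n x: 1 tree
n n n x * n x: 4 trees
n n n n n n n x: 1 tree
x + n n n n n x: 1 tree

n n n x * n x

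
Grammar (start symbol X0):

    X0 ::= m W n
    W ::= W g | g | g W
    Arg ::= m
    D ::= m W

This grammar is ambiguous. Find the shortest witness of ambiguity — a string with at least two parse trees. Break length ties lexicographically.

length 3: no string has ≥2 trees
length 4: m g g n has 2 parse trees

Two derivations of m g g n:
  X0 ⇒ m W n ⇒ m W g n ⇒ m g g n
  X0 ⇒ m W n ⇒ m g W n ⇒ m g g n

m g g n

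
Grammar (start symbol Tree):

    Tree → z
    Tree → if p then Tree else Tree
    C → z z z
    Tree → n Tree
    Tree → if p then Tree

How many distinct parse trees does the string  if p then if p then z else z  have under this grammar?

Parse trees for if p then if p then z else z:
  [Tree if p then [Tree if p then [Tree z]] else [Tree z]]
  [Tree if p then [Tree if p then [Tree z] else [Tree z]]]

2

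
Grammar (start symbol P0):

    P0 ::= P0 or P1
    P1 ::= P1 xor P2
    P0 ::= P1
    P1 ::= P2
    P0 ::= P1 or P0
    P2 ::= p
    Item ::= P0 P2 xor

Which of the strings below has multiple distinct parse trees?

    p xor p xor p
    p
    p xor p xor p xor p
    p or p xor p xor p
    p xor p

p xor p xor p: 1 tree
p: 1 tree
p xor p xor p xor p: 1 tree
p or p xor p xor p: 2 trees
p xor p: 1 tree

p or p xor p xor p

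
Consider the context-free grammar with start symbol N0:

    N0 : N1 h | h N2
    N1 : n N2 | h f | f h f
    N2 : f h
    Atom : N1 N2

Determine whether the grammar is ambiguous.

Ambiguous

Witness: h f h

Derivation 1: N0 ⇒ N1 h ⇒ h f h
Derivation 2: N0 ⇒ h N2 ⇒ h f h

Two distinct leftmost derivations for the same string.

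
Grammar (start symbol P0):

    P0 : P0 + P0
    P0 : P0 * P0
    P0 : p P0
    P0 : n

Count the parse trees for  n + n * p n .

2

Parse trees for n + n * p n:
  [P0 [P0 n] + [P0 [P0 n] * [P0 p [P0 n]]]]
  [P0 [P0 [P0 n] + [P0 n]] * [P0 p [P0 n]]]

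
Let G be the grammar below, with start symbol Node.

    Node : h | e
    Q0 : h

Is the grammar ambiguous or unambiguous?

Unambiguous

(Q0 is unreachable from Node, so its rules don't affect L(Node).) The reachable rules are right-linear with at most one rule per (nonterminal, next-terminal) pair. Each input token forces the next rule, so parsing is deterministic.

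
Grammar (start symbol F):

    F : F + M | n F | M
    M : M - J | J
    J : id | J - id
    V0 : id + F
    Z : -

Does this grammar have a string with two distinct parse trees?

Ambiguous

Witness: id - id

Derivation 1: F ⇒ M ⇒ M - J ⇒ J - J ⇒ id - J ⇒ id - id
Derivation 2: F ⇒ M ⇒ J ⇒ J - id ⇒ id - id

Two distinct leftmost derivations for the same string.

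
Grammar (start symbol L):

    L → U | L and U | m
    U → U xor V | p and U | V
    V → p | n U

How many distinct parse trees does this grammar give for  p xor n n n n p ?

1

Parse trees for p xor n n n n p:
  [L [U [U [V p]] xor [V n [U [V n [U [V n [U [V n [U [V p]]]]]]]]]]]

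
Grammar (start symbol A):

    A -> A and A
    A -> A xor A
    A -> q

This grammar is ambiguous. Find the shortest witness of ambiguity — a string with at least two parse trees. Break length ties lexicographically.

length 1: no string has ≥2 trees
length 3: no string has ≥2 trees
length 5: q and q and q has 2 parse trees

Two derivations of q and q and q:
  A ⇒ A and A ⇒ A and A and A ⇒ q and A and A ⇒ q and q and A ⇒ q and q and q
  A ⇒ A and A ⇒ q and A ⇒ q and A and A ⇒ q and q and A ⇒ q and q and q

q and q and q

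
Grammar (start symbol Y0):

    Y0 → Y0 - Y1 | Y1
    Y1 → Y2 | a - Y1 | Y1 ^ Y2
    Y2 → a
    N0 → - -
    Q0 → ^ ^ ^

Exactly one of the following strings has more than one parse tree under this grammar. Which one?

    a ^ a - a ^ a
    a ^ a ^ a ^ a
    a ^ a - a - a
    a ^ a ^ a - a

a ^ a - a - a

a ^ a - a ^ a: 1 tree
a ^ a ^ a ^ a: 1 tree
a ^ a - a - a: 2 trees
a ^ a ^ a - a: 1 tree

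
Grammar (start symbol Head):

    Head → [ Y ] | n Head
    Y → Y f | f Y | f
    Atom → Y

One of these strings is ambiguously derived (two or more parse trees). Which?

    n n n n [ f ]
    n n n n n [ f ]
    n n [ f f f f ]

n n [ f f f f ]

n n n n [ f ]: 1 tree
n n n n n [ f ]: 1 tree
n n [ f f f f ]: 8 trees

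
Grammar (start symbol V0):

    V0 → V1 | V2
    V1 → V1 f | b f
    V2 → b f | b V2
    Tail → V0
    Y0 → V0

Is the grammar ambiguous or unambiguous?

Witness: b f

Derivation 1: V0 ⇒ V1 ⇒ b f
Derivation 2: V0 ⇒ V2 ⇒ b f

Two distinct leftmost derivations for the same string.

Ambiguous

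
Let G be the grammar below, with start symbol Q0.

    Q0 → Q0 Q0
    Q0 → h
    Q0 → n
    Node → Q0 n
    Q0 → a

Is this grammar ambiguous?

Ambiguous

Witness: a a a

Derivation 1: Q0 ⇒ Q0 Q0 ⇒ Q0 Q0 Q0 ⇒ a Q0 Q0 ⇒ a a Q0 ⇒ a a a
Derivation 2: Q0 ⇒ Q0 Q0 ⇒ a Q0 ⇒ a Q0 Q0 ⇒ a a Q0 ⇒ a a a

Two distinct leftmost derivations for the same string.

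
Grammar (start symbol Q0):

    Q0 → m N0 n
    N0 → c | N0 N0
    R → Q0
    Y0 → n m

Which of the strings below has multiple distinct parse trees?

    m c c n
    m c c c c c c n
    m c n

m c c n: 1 tree
m c c c c c c n: 42 trees
m c n: 1 tree

m c c c c c c n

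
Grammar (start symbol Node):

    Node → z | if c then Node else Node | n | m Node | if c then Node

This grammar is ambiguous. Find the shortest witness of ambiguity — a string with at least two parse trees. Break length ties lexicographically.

length 1: no string has ≥2 trees
length 2: no string has ≥2 trees
length 3: no string has ≥2 trees
length 4: no string has ≥2 trees
length 5: no string has ≥2 trees
length 6: no string has ≥2 trees
length 7: no string has ≥2 trees
length 8: no string has ≥2 trees
length 9: if c then if c then n else n has 2 parse trees

Two derivations of if c then if c then n else n:
  Node ⇒ if c then Node else Node ⇒ if c then if c then Node else Node ⇒ if c then if c then n else Node ⇒ if c then if c then n else n
  Node ⇒ if c then Node ⇒ if c then if c then Node else Node ⇒ if c then if c then n else Node ⇒ if c then if c then n else n

if c then if c then n else n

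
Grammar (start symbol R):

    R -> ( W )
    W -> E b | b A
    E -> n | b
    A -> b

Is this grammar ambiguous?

Ambiguous

Witness: ( b b )

Derivation 1: R ⇒ ( W ) ⇒ ( E b ) ⇒ ( b b )
Derivation 2: R ⇒ ( W ) ⇒ ( b A ) ⇒ ( b b )

Two distinct leftmost derivations for the same string.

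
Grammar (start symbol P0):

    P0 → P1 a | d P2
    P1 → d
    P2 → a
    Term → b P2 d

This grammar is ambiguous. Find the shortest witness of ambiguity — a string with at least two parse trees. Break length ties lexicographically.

d a

length 2: d a has 2 parse trees

Two derivations of d a:
  P0 ⇒ P1 a ⇒ d a
  P0 ⇒ d P2 ⇒ d a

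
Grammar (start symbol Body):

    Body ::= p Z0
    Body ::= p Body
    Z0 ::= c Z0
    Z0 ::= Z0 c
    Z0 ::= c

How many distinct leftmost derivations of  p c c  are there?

Parse trees for p c c:
  [Body p [Z0 c [Z0 c]]]
  [Body p [Z0 [Z0 c] c]]

2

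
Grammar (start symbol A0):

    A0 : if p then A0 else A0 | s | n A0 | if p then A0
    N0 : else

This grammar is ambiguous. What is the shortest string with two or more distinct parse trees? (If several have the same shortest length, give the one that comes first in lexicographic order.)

length 1: no string has ≥2 trees
length 2: no string has ≥2 trees
length 3: no string has ≥2 trees
length 4: no string has ≥2 trees
length 5: no string has ≥2 trees
length 6: no string has ≥2 trees
length 7: no string has ≥2 trees
length 8: no string has ≥2 trees
length 9: if p then if p then s else s has 2 parse trees

Two derivations of if p then if p then s else s:
  A0 ⇒ if p then A0 else A0 ⇒ if p then if p then A0 else A0 ⇒ if p then if p then s else A0 ⇒ if p then if p then s else s
  A0 ⇒ if p then A0 ⇒ if p then if p then A0 else A0 ⇒ if p then if p then s else A0 ⇒ if p then if p then s else s

if p then if p then s else s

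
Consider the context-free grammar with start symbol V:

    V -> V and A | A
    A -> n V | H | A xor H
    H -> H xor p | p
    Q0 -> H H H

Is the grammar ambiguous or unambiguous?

Ambiguous

Witness: p xor p

Derivation 1: V ⇒ A ⇒ H ⇒ H xor p ⇒ p xor p
Derivation 2: V ⇒ A ⇒ A xor H ⇒ H xor H ⇒ p xor H ⇒ p xor p

Two distinct leftmost derivations for the same string.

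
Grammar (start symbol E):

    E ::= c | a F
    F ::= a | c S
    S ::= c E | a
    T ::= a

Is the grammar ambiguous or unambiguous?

Only E, F, S are reachable from E; ignoring the rest: Each reachable nonterminal has at most one production per leading terminal, and all productions are right-linear; the derivation is determined token-by-token.

Unambiguous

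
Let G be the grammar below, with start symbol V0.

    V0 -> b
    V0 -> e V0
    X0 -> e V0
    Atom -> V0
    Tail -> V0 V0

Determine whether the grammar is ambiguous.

(Atom, X0, Tail are unreachable from V0, so their rules don't affect L(V0).) Each reachable nonterminal has at most one production per leading terminal, and all productions are right-linear; the derivation is determined token-by-token.

Unambiguous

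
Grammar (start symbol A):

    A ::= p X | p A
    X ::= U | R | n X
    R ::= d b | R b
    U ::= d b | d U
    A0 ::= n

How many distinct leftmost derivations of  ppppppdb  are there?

Parse trees for ppppppdb:
  [A p [A p [A p [A p [A p [A p [X [U d b]]]]]]]]
  [A p [A p [A p [A p [A p [A p [X [R d b]]]]]]]]

2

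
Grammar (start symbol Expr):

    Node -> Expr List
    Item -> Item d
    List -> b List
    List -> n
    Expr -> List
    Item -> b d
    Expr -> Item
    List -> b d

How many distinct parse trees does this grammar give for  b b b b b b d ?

Parse trees for b b b b b b d:
  [Expr [List b [List b [List b [List b [List b [List b d]]]]]]]

1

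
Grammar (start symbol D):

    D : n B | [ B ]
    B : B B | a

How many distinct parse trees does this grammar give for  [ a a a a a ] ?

14

Parse trees for [ a a a a a ] (showing first 6 of 14):
  [D [ [B [B a] [B [B a] [B [B a] [B [B a] [B a]]]]] ]]
  [D [ [B [B a] [B [B a] [B [B [B a] [B a]] [B a]]]] ]]
  [D [ [B [B a] [B [B [B a] [B a]] [B [B a] [B a]]]] ]]
  [D [ [B [B a] [B [B [B a] [B [B a] [B a]]] [B a]]] ]]
  [D [ [B [B a] [B [B [B [B a] [B a]] [B a]] [B a]]] ]]
  [D [ [B [B [B a] [B a]] [B [B a] [B [B a] [B a]]]] ]]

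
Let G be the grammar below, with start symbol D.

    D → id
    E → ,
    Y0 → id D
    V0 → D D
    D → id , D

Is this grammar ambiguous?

Only D is reachable from D; ignoring the rest: The reachable grammar is A → atom sep A | atom. Each atom is followed by either the separator (recurse) or end-of-string (stop) — no choice point.

Unambiguous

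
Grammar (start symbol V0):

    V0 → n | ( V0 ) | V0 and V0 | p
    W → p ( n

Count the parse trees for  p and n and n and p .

5

Parse trees for p and n and n and p:
  [V0 [V0 p] and [V0 [V0 n] and [V0 [V0 n] and [V0 p]]]]
  [V0 [V0 p] and [V0 [V0 [V0 n] and [V0 n]] and [V0 p]]]
  [V0 [V0 [V0 p] and [V0 n]] and [V0 [V0 n] and [V0 p]]]
  [V0 [V0 [V0 p] and [V0 [V0 n] and [V0 n]]] and [V0 p]]
  [V0 [V0 [V0 [V0 p] and [V0 n]] and [V0 n]] and [V0 p]]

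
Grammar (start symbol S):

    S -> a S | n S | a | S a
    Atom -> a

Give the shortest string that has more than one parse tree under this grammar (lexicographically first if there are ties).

length 1: no string has ≥2 trees
length 2: a a has 2 parse trees

Two derivations of a a:
  S ⇒ a S ⇒ a a
  S ⇒ S a ⇒ a a

a a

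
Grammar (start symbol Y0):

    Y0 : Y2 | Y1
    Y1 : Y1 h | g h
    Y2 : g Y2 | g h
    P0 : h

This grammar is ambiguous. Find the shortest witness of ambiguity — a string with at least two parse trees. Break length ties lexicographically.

length 2: g h has 2 parse trees

Two derivations of g h:
  Y0 ⇒ Y2 ⇒ g h
  Y0 ⇒ Y1 ⇒ g h

g h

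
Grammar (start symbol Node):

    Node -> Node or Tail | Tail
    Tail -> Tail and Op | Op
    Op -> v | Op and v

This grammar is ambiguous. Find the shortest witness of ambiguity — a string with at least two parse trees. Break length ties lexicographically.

length 1: no string has ≥2 trees
length 3: v and v has 2 parse trees

Two derivations of v and v:
  Node ⇒ Tail ⇒ Tail and Op ⇒ Op and Op ⇒ v and Op ⇒ v and v
  Node ⇒ Tail ⇒ Op ⇒ Op and v ⇒ v and v

v and v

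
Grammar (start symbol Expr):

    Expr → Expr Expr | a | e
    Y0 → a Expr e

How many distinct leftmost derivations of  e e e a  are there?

5

Parse trees for e e e a:
  [Expr [Expr e] [Expr [Expr e] [Expr [Expr e] [Expr a]]]]
  [Expr [Expr e] [Expr [Expr [Expr e] [Expr e]] [Expr a]]]
  [Expr [Expr [Expr e] [Expr e]] [Expr [Expr e] [Expr a]]]
  [Expr [Expr [Expr e] [Expr [Expr e] [Expr e]]] [Expr a]]
  [Expr [Expr [Expr [Expr e] [Expr e]] [Expr e]] [Expr a]]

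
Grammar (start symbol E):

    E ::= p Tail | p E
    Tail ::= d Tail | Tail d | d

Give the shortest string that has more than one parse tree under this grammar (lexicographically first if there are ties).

p d d

length 2: no string has ≥2 trees
length 3: p d d has 2 parse trees

Two derivations of p d d:
  E ⇒ p Tail ⇒ p d Tail ⇒ p d d
  E ⇒ p Tail ⇒ p Tail d ⇒ p d d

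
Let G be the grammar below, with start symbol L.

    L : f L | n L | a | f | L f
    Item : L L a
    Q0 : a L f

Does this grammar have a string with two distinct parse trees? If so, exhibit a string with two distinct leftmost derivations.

Ambiguous

Witness: f f

Derivation 1: L ⇒ f L ⇒ f f
Derivation 2: L ⇒ L f ⇒ f f

Two distinct leftmost derivations for the same string.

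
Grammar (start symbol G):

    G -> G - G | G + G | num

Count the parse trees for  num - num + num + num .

Parse trees for num - num + num + num:
  [G [G num] - [G [G num] + [G [G num] + [G num]]]]
  [G [G num] - [G [G [G num] + [G num]] + [G num]]]
  [G [G [G num] - [G num]] + [G [G num] + [G num]]]
  [G [G [G num] - [G [G num] + [G num]]] + [G num]]
  [G [G [G [G num] - [G num]] + [G num]] + [G num]]

5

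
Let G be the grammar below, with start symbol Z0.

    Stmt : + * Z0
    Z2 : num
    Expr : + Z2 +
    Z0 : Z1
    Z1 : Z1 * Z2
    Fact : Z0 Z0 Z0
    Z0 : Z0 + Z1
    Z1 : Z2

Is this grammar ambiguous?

Only Z0, Z1, Z2 are reachable from Z0; ignoring the rest: Z0 → Z0 + Z1 | Z1  ;  Z1 → Z1 * Z2 | Z2  — a left-associative chain with Z2 at the bottom. Each string factors uniquely by precedence.

Unambiguous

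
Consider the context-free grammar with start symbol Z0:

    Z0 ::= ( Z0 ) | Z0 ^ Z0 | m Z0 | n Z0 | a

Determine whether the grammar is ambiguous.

Witness: m a ^ a

Derivation 1: Z0 ⇒ Z0 ^ Z0 ⇒ m Z0 ^ Z0 ⇒ m a ^ Z0 ⇒ m a ^ a
Derivation 2: Z0 ⇒ m Z0 ⇒ m Z0 ^ Z0 ⇒ m a ^ Z0 ⇒ m a ^ a

Two distinct leftmost derivations for the same string.

Ambiguous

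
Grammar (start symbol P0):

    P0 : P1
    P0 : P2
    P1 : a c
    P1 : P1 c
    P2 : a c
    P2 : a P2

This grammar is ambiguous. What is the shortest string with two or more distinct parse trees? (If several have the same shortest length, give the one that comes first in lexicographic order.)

a c

length 2: a c has 2 parse trees

Two derivations of a c:
  P0 ⇒ P1 ⇒ a c
  P0 ⇒ P2 ⇒ a c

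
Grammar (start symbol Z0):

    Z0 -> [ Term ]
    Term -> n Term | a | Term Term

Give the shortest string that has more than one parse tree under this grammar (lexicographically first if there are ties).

length 3: no string has ≥2 trees
length 4: no string has ≥2 trees
length 5: [ a a a ] has 2 parse trees

Two derivations of [ a a a ]:
  Z0 ⇒ [ Term ] ⇒ [ Term Term ] ⇒ [ a Term ] ⇒ [ a Term Term ] ⇒ [ a a Term ] ⇒ [ a a a ]
  Z0 ⇒ [ Term ] ⇒ [ Term Term ] ⇒ [ Term Term Term ] ⇒ [ a Term Term ] ⇒ [ a a Term ] ⇒ [ a a a ]

[ a a a ]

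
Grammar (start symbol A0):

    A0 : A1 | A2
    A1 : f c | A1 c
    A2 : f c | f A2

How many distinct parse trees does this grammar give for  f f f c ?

1

Parse trees for f f f c:
  [A0 [A2 f [A2 f [A2 f c]]]]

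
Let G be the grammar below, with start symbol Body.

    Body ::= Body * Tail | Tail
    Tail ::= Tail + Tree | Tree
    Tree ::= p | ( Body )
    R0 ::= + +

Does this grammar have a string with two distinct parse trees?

(R0 is unreachable from Body, so its rules don't affect L(Body).) The grammar is stratified — Body handles '*' (left-recursive), Tail handles '+', Tree atoms. Each operator has a fixed associativity and precedence level, so every string has one parse.

Unambiguous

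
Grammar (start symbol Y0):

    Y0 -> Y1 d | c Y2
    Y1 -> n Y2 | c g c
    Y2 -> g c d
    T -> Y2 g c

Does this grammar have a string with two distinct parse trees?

Witness: c g c d

Derivation 1: Y0 ⇒ Y1 d ⇒ c g c d
Derivation 2: Y0 ⇒ c Y2 ⇒ c g c d

Two distinct leftmost derivations for the same string.

Ambiguous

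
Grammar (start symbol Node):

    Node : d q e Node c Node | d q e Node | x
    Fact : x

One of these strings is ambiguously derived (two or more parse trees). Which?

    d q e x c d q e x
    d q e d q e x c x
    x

d q e x c d q e x: 1 tree
d q e d q e x c x: 2 trees
x: 1 tree

d q e d q e x c x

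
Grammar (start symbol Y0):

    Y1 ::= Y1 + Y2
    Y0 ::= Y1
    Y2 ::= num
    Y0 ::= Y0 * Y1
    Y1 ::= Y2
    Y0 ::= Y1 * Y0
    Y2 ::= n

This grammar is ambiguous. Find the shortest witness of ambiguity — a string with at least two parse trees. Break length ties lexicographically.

length 1: no string has ≥2 trees
length 3: n * n has 2 parse trees

Two derivations of n * n:
  Y0 ⇒ Y0 * Y1 ⇒ Y1 * Y1 ⇒ Y2 * Y1 ⇒ n * Y1 ⇒ n * Y2 ⇒ n * n
  Y0 ⇒ Y1 * Y0 ⇒ Y2 * Y0 ⇒ n * Y0 ⇒ n * Y1 ⇒ n * Y2 ⇒ n * n

n * n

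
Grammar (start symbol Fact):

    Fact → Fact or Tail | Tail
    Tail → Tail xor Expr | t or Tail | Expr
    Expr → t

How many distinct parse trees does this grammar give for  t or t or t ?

Parse trees for t or t or t:
  [Fact [Fact [Tail [Expr t]]] or [Tail t or [Tail [Expr t]]]]
  [Fact [Fact [Fact [Tail [Expr t]]] or [Tail [Expr t]]] or [Tail [Expr t]]]
  [Fact [Fact [Tail t or [Tail [Expr t]]]] or [Tail [Expr t]]]
  [Fact [Tail t or [Tail t or [Tail [Expr t]]]]]

4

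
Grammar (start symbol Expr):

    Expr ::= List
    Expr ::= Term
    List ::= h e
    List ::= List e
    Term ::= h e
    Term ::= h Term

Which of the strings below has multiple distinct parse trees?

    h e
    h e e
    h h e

h e: 2 trees
h e e: 1 tree
h h e: 1 tree

h e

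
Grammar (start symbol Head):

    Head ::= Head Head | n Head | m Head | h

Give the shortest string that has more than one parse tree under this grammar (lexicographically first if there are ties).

h h h

length 1: no string has ≥2 trees
length 2: no string has ≥2 trees
length 3: h h h has 2 parse trees

Two derivations of h h h:
  Head ⇒ Head Head ⇒ Head Head Head ⇒ h Head Head ⇒ h h Head ⇒ h h h
  Head ⇒ Head Head ⇒ h Head ⇒ h Head Head ⇒ h h Head ⇒ h h h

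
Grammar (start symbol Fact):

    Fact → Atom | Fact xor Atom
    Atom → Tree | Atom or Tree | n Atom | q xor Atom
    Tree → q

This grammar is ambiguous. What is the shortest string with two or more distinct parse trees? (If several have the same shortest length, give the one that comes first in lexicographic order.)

length 1: no string has ≥2 trees
length 2: no string has ≥2 trees
length 3: q xor q has 2 parse trees

Two derivations of q xor q:
  Fact ⇒ Atom ⇒ q xor Atom ⇒ q xor Tree ⇒ q xor q
  Fact ⇒ Fact xor Atom ⇒ Atom xor Atom ⇒ Tree xor Atom ⇒ q xor Atom ⇒ q xor Tree ⇒ q xor q

q xor q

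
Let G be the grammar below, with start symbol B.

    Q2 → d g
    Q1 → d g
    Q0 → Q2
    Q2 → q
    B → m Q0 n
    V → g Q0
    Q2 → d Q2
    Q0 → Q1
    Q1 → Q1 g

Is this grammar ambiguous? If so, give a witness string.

Witness: m d g n

Derivation 1: B ⇒ m Q0 n ⇒ m Q2 n ⇒ m d g n
Derivation 2: B ⇒ m Q0 n ⇒ m Q1 n ⇒ m d g n

Two distinct leftmost derivations for the same string.

Ambiguous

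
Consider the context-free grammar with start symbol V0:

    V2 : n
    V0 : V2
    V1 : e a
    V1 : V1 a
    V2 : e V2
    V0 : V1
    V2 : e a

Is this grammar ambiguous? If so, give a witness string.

Witness: e a

Derivation 1: V0 ⇒ V2 ⇒ e a
Derivation 2: V0 ⇒ V1 ⇒ e a

Two distinct leftmost derivations for the same string.

Ambiguous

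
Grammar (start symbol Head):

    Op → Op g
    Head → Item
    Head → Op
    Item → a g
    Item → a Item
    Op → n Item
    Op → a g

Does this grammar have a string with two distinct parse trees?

Witness: a g

Derivation 1: Head ⇒ Item ⇒ a g
Derivation 2: Head ⇒ Op ⇒ a g

Two distinct leftmost derivations for the same string.

Ambiguous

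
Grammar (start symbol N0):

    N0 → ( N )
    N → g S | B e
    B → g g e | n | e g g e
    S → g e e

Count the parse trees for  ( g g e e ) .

2

Parse trees for ( g g e e ):
  [N0 ( [N g [S g e e]] )]
  [N0 ( [N [B g g e] e] )]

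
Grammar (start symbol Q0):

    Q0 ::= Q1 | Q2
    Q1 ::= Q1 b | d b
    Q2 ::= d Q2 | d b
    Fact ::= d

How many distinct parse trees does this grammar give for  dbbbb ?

Parse trees for dbbbb:
  [Q0 [Q1 [Q1 [Q1 [Q1 d b] b] b] b]]

1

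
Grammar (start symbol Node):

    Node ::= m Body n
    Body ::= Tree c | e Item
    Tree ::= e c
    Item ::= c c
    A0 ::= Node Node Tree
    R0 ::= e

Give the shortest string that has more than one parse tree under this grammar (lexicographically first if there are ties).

m e c c n

length 5: m e c c n has 2 parse trees

Two derivations of m e c c n:
  Node ⇒ m Body n ⇒ m Tree c n ⇒ m e c c n
  Node ⇒ m Body n ⇒ m e Item n ⇒ m e c c n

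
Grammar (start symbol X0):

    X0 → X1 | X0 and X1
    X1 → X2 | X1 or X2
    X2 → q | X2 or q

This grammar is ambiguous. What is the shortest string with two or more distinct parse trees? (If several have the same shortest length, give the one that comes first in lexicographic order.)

q or q

length 1: no string has ≥2 trees
length 3: q or q has 2 parse trees

Two derivations of q or q:
  X0 ⇒ X1 ⇒ X2 ⇒ X2 or q ⇒ q or q
  X0 ⇒ X1 ⇒ X1 or X2 ⇒ X2 or X2 ⇒ q or X2 ⇒ q or q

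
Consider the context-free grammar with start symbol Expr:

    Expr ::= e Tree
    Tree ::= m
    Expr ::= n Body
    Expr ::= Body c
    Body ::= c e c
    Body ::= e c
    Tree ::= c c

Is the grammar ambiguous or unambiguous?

Witness: e c c

Derivation 1: Expr ⇒ e Tree ⇒ e c c
Derivation 2: Expr ⇒ Body c ⇒ e c c

Two distinct leftmost derivations for the same string.

Ambiguous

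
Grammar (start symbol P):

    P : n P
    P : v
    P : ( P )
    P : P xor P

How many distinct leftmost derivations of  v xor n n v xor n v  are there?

4

Parse trees for v xor n n v xor n v:
  [P [P v] xor [P n [P n [P [P v] xor [P n [P v]]]]]]
  [P [P v] xor [P n [P [P n [P v]] xor [P n [P v]]]]]
  [P [P v] xor [P [P n [P n [P v]]] xor [P n [P v]]]]
  [P [P [P v] xor [P n [P n [P v]]]] xor [P n [P v]]]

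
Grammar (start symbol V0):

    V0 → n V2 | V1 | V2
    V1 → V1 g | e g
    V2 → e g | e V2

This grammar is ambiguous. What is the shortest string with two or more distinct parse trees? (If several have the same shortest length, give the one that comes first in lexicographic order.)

e g

length 2: e g has 2 parse trees

Two derivations of e g:
  V0 ⇒ V1 ⇒ e g
  V0 ⇒ V2 ⇒ e g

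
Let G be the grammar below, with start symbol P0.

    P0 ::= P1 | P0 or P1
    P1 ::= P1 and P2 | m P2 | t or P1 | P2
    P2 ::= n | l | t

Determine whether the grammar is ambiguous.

Witness: t or l

Derivation 1: P0 ⇒ P1 ⇒ t or P1 ⇒ t or P2 ⇒ t or l
Derivation 2: P0 ⇒ P0 or P1 ⇒ P1 or P1 ⇒ P2 or P1 ⇒ t or P1 ⇒ t or P2 ⇒ t or l

Two distinct leftmost derivations for the same string.

Ambiguous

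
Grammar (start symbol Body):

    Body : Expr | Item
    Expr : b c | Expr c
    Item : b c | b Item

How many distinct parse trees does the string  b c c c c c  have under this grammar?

Parse trees for b c c c c c:
  [Body [Expr [Expr [Expr [Expr [Expr b c] c] c] c] c]]

1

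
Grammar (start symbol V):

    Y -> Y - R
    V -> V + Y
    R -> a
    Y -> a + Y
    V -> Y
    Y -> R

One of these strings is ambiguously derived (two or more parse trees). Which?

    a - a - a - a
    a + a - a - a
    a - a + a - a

a - a - a - a: 1 tree
a + a - a - a: 4 trees
a - a + a - a: 1 tree

a + a - a - a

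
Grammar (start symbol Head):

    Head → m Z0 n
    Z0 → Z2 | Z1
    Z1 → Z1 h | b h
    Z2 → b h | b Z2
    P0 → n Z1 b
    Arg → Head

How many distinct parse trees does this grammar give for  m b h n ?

Parse trees for m b h n:
  [Head m [Z0 [Z2 b h]] n]
  [Head m [Z0 [Z1 b h]] n]

2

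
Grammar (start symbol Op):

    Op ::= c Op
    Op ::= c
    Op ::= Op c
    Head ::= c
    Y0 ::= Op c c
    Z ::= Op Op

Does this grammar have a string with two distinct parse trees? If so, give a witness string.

Ambiguous

Witness: c c

Derivation 1: Op ⇒ c Op ⇒ c c
Derivation 2: Op ⇒ Op c ⇒ c c

Two distinct leftmost derivations for the same string.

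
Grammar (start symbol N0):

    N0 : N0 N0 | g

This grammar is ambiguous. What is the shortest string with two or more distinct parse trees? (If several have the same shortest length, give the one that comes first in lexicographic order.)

g g g

length 1: no string has ≥2 trees
length 2: no string has ≥2 trees
length 3: g g g has 2 parse trees

Two derivations of g g g:
  N0 ⇒ N0 N0 ⇒ N0 N0 N0 ⇒ g N0 N0 ⇒ g g N0 ⇒ g g g
  N0 ⇒ N0 N0 ⇒ g N0 ⇒ g N0 N0 ⇒ g g N0 ⇒ g g g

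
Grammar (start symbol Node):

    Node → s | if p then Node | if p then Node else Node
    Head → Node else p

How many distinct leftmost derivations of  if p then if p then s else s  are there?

Parse trees for if p then if p then s else s:
  [Node if p then [Node if p then [Node s] else [Node s]]]
  [Node if p then [Node if p then [Node s]] else [Node s]]

2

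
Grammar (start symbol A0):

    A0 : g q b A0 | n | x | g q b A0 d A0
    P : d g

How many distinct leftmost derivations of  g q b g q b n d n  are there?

2

Parse trees for g q b g q b n d n:
  [A0 g q b [A0 g q b [A0 n] d [A0 n]]]
  [A0 g q b [A0 g q b [A0 n]] d [A0 n]]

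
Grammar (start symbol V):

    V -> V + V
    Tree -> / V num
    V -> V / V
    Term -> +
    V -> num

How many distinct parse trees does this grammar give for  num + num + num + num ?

Parse trees for num + num + num + num:
  [V [V num] + [V [V num] + [V [V num] + [V num]]]]
  [V [V num] + [V [V [V num] + [V num]] + [V num]]]
  [V [V [V num] + [V num]] + [V [V num] + [V num]]]
  [V [V [V num] + [V [V num] + [V num]]] + [V num]]
  [V [V [V [V num] + [V num]] + [V num]] + [V num]]

5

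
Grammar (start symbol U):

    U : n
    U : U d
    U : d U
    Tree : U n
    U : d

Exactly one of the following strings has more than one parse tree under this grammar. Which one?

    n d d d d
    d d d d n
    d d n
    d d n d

n d d d d: 1 tree
d d d d n: 1 tree
d d n: 1 tree
d d n d: 3 trees

d d n d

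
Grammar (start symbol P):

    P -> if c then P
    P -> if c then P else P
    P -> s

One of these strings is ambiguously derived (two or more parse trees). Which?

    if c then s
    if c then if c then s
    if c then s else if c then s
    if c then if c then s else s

if c then s: 1 tree
if c then if c then s: 1 tree
if c then s else if c then s: 1 tree
if c then if c then s else s: 2 trees

if c then if c then s else s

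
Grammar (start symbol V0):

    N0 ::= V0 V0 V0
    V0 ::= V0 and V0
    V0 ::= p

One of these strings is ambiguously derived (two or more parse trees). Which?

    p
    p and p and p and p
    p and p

p: 1 tree
p and p and p and p: 5 trees
p and p: 1 tree

p and p and p and p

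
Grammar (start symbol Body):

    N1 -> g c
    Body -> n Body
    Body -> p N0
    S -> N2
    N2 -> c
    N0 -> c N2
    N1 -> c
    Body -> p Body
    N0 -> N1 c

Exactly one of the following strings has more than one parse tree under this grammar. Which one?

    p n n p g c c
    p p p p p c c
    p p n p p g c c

p n n p g c c: 1 tree
p p p p p c c: 2 trees
p p n p p g c c: 1 tree

p p p p p c c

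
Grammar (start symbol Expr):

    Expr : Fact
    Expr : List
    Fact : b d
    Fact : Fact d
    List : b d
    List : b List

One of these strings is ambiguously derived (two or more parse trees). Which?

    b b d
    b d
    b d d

b b d: 1 tree
b d: 2 trees
b d d: 1 tree

b d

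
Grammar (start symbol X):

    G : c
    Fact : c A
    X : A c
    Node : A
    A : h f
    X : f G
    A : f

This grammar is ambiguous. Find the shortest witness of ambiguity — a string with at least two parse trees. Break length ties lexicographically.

length 2: f c has 2 parse trees

Two derivations of f c:
  X ⇒ A c ⇒ f c
  X ⇒ f G ⇒ f c

f c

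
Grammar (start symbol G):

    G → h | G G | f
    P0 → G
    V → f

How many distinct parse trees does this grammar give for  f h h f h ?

14

Parse trees for f h h f h (showing first 6 of 14):
  [G [G f] [G [G h] [G [G h] [G [G f] [G h]]]]]
  [G [G f] [G [G h] [G [G [G h] [G f]] [G h]]]]
  [G [G f] [G [G [G h] [G h]] [G [G f] [G h]]]]
  [G [G f] [G [G [G h] [G [G h] [G f]]] [G h]]]
  [G [G f] [G [G [G [G h] [G h]] [G f]] [G h]]]
  [G [G [G f] [G h]] [G [G h] [G [G f] [G h]]]]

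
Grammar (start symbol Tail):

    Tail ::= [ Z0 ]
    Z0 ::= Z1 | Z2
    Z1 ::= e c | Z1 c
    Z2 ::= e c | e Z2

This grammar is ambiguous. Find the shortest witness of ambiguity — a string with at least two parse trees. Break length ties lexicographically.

length 4: [ e c ] has 2 parse trees

Two derivations of [ e c ]:
  Tail ⇒ [ Z0 ] ⇒ [ Z1 ] ⇒ [ e c ]
  Tail ⇒ [ Z0 ] ⇒ [ Z2 ] ⇒ [ e c ]

[ e c ]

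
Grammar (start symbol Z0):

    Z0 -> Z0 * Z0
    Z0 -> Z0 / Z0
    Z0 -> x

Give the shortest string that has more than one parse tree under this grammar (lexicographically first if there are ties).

length 1: no string has ≥2 trees
length 3: no string has ≥2 trees
length 5: x * x * x has 2 parse trees

Two derivations of x * x * x:
  Z0 ⇒ Z0 * Z0 ⇒ Z0 * Z0 * Z0 ⇒ x * Z0 * Z0 ⇒ x * x * Z0 ⇒ x * x * x
  Z0 ⇒ Z0 * Z0 ⇒ x * Z0 ⇒ x * Z0 * Z0 ⇒ x * x * Z0 ⇒ x * x * x

x * x * x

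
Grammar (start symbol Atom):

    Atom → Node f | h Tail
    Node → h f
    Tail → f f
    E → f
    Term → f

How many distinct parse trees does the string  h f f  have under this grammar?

Parse trees for h f f:
  [Atom [Node h f] f]
  [Atom h [Tail f f]]

2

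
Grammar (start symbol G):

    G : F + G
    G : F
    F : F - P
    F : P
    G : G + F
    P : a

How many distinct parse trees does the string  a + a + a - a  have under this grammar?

4

Parse trees for a + a + a - a:
  [G [F [P a]] + [G [F [P a]] + [G [F [F [P a]] - [P a]]]]]
  [G [F [P a]] + [G [G [F [P a]]] + [F [F [P a]] - [P a]]]]
  [G [G [F [P a]] + [G [F [P a]]]] + [F [F [P a]] - [P a]]]
  [G [G [G [F [P a]]] + [F [P a]]] + [F [F [P a]] - [P a]]]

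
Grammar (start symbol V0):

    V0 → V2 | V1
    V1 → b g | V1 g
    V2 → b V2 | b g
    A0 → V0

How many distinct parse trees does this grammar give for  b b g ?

1

Parse trees for b b g:
  [V0 [V2 b [V2 b g]]]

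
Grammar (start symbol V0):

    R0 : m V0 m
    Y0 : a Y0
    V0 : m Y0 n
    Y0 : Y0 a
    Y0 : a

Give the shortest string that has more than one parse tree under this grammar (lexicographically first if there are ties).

m a a n

length 3: no string has ≥2 trees
length 4: m a a n has 2 parse trees

Two derivations of m a a n:
  V0 ⇒ m Y0 n ⇒ m a Y0 n ⇒ m a a n
  V0 ⇒ m Y0 n ⇒ m Y0 a n ⇒ m a a n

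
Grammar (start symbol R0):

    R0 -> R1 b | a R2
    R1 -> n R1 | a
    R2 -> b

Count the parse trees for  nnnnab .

Parse trees for nnnnab:
  [R0 [R1 n [R1 n [R1 n [R1 n [R1 a]]]]] b]

1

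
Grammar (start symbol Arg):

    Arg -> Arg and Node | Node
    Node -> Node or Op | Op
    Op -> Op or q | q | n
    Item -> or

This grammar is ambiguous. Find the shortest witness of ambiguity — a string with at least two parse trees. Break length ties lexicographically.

length 1: no string has ≥2 trees
length 3: n or q has 2 parse trees

Two derivations of n or q:
  Arg ⇒ Node ⇒ Node or Op ⇒ Op or Op ⇒ n or Op ⇒ n or q
  Arg ⇒ Node ⇒ Op ⇒ Op or q ⇒ n or q

n or q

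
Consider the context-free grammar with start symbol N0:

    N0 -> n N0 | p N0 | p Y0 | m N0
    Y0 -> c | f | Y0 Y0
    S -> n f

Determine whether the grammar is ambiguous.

Witness: p c c c

Derivation 1: N0 ⇒ p Y0 ⇒ p Y0 Y0 ⇒ p c Y0 ⇒ p c Y0 Y0 ⇒ p c c Y0 ⇒ p c c c
Derivation 2: N0 ⇒ p Y0 ⇒ p Y0 Y0 ⇒ p Y0 Y0 Y0 ⇒ p c Y0 Y0 ⇒ p c c Y0 ⇒ p c c c

Two distinct leftmost derivations for the same string.

Ambiguous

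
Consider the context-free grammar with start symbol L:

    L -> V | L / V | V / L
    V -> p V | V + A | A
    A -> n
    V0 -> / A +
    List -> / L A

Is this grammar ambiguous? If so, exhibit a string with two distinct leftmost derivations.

Witness: n / n

Derivation 1: L ⇒ L / V ⇒ V / V ⇒ A / V ⇒ n / V ⇒ n / A ⇒ n / n
Derivation 2: L ⇒ V / L ⇒ A / L ⇒ n / L ⇒ n / V ⇒ n / A ⇒ n / n

Two distinct leftmost derivations for the same string.

Ambiguous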